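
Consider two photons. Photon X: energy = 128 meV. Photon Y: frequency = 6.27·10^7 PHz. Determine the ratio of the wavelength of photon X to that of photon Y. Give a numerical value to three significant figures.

2.03·10^9

λ_X = 9.686·10^-6 m (from energy = 128 meV, via λ = hc/E).
λ_Y = 4.781·10^-15 m (from frequency = 6.27·10^7 PHz, via λ = c/f).
Ratio = 9.686·10^-6 / 4.781·10^-15 = 2.03·10^9.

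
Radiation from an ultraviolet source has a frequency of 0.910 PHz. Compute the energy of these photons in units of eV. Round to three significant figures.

3.76 eV

First convert: f = 0.910 PHz = 9.10·10^14 Hz.
Apply E = hf: E = 6.030·10^-19 J.
Converting to eV: E = 3.763 eV ≈ 3.76 eV.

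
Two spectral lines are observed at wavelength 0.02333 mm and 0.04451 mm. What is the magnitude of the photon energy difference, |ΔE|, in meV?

25.3 meV

Using E = hc/λ: E₁ = 8.5146e-21 J, E₂ = 4.4629e-21 J.
|ΔE| = |8.5146e-21 − 4.4629e-21| = 4.05e-21 J = 25.3 meV.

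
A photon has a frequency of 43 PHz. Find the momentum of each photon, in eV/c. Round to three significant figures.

178 eV/c

In SI units: f = 43 PHz = 4.3 × 10^16 Hz.
For a photon p = hf/c, so p = 9.504 × 10^-26 kg·m/s.
Converting to eV/c: p = 177.8 eV/c ≈ 178 eV/c.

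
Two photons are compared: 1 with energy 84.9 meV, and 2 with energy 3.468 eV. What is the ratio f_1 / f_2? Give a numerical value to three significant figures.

0.0245

f_1 = 2.053·10^13 Hz (from energy = 84.9 meV, via f = E/h).
f_2 = 8.386·10^14 Hz (from energy = 3.468 eV, via f = E/h).
Ratio = 2.053·10^13 / 8.386·10^14 = 0.0245.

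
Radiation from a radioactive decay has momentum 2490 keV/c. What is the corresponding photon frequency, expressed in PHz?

Convert to SI: p = 2490 keV/c = 1.3307 × 10^-21 kg·m/s.
Apply f = pc/h: f = 6.021 × 10^20 Hz.
Converting to PHz: f = 602100 PHz ≈ 6.02 × 10^5 PHz.

6.02 × 10^5 PHz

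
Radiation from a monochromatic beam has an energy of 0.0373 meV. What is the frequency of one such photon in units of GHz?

First convert: E = 0.0373 meV = 5.9761 × 10^-24 J.
For a photon f = E/h, so f = 9.019 × 10^9 Hz.
Converting to GHz: f = 9.019 GHz ≈ 9.02 GHz.

9.02 GHz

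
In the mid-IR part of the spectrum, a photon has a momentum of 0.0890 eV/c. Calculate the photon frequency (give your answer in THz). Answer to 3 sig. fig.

Convert to SI: p = 0.0890 eV/c = 4.7564 × 10^-29 kg·m/s.
For a photon f = pc/h, so f = 2.152 × 10^13 Hz.
Converting to THz: f = 21.52 THz ≈ 21.5 THz.

21.5 THz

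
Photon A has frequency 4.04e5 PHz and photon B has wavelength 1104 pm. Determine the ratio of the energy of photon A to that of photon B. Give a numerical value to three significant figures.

E_A = 2.677e-13 J (from frequency = 4.04e5 PHz, via E = hf).
E_B = 1.799e-16 J (from wavelength = 1104 pm, via E = hc/λ).
Ratio = 2.677e-13 / 1.799e-16 = 1490.

1490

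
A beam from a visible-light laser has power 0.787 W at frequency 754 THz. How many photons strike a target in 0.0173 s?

Total energy: E_total = P·t = 0.787 × 0.0173 = 0.01362 J.
Per-photon energy: E = 4.996e-19 J.
N = E_total / E_photon = 2.73e16.

2.73e16 photons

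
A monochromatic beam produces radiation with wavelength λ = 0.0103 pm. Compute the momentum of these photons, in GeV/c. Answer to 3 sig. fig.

0.120 GeV/c

(h = 6.62607015e-34 J·s, c = 2.99792458e8 m/s, 1 eV = 1.602176634e-19 J.)
First convert: λ = 0.0103 pm = 1.03e-14 m.
Apply p = h/λ: p = 6.433e-20 kg·m/s.
Converting to GeV/c: p = 0.1204 GeV/c ≈ 0.120 GeV/c.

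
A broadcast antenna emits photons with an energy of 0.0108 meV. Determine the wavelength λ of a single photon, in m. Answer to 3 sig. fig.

0.115 m

Use h = 6.62607015 × 10^-34 J·s, c = 2.99792458 × 10^8 m/s, 1 eV = 1.602176634 × 10^-19 J.
First convert: E = 0.0108 meV = 1.7304 × 10^-24 J.
Since λ = hc/E for a photon, λ = 0.1148 m.
So λ ≈ 0.115 m.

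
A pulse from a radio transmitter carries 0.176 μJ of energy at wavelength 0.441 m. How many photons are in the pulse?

Per-photon energy: E = 4.504e-25 J (from wavelength = 0.441 m).
N = E_total / E_photon = 1.76e-7 J / 4.504e-25 J = 3.91e17.

3.91e17 photons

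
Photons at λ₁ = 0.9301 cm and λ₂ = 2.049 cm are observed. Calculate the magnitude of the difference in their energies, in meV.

Using E = hc/λ: E₁ = 2.1357e-23 J, E₂ = 9.6947e-24 J.
|ΔE| = |2.1357e-23 − 9.6947e-24| = 1.17e-23 J = 0.0728 meV.

0.0728 meV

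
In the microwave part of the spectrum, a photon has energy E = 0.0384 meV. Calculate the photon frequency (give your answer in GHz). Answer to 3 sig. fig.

First convert: E = 0.0384 meV = 6.1524e-24 J.
Apply f = E/h: f = 9.285e9 Hz.
Converting to GHz: f = 9.285 GHz ≈ 9.29 GHz.

9.29 GHz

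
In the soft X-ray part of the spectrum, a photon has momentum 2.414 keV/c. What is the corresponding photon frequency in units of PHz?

584 PHz

(h = 6.62607015 × 10^-34 J·s, c = 2.99792458 × 10^8 m/s, 1 eV = 1.602176634 × 10^-19 J.)
In SI units: p = 2.414 keV/c = 1.2901 × 10^-24 kg·m/s.
For a photon f = pc/h, so f = 5.837 × 10^17 Hz.
Converting to PHz: f = 583.7 PHz ≈ 584 PHz.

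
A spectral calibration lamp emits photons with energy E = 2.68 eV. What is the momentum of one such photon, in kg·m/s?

(c = 2.99792458e8 m/s, 1 eV = 1.602176634e-19 J.)
In SI units: E = 2.68 eV = 4.2938e-19 J.
Since p = E/c for a photon, p = 1.432e-27 kg·m/s.
So p ≈ 1.43e-27 kg·m/s.

1.43e-27 kg·m/s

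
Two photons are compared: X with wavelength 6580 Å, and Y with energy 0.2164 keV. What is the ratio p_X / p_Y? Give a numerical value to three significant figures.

8.71 × 10^-3

p_X = 1.007 × 10^-27 kg·m/s (from wavelength = 6580 Å, via p = h/λ).
p_Y = 1.157 × 10^-25 kg·m/s (from energy = 0.2164 keV, via p = E/c).
Ratio = 1.007 × 10^-27 / 1.157 × 10^-25 = 8.71 × 10^-3.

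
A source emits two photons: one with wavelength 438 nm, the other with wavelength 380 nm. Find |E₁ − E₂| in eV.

0.432 eV

Using E = hc/λ: E₁ = 4.535 × 10^-19 J, E₂ = 5.227 × 10^-19 J.
|ΔE| = |4.535 × 10^-19 − 5.227 × 10^-19| = 6.92 × 10^-20 J = 0.432 eV.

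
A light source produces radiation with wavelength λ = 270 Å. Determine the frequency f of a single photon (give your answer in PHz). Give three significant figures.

Take c = 2.99792458e8 m/s.
First convert: λ = 270 Å = 2.7e-8 m.
The photon relation is f = c/λ, giving f = 1.110e16 Hz.
Converting to PHz: f = 11.10 PHz ≈ 11.1 PHz.

11.1 PHz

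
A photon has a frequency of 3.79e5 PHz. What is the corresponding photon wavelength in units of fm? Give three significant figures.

791 fm

Take c = 2.99792458e8 m/s.
In SI units: f = 3.79e5 PHz = 3.79e20 Hz.
For a photon λ = c/f, so λ = 7.910e-13 m.
Converting to fm: λ = 791.0 fm ≈ 791 fm.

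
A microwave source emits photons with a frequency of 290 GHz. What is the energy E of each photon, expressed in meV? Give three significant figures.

In SI units: f = 290 GHz = 2.9 × 10^11 Hz.
Since E = hf for a photon, E = 1.922 × 10^-22 J.
Converting to meV: E = 1.199 meV ≈ 1.20 meV.

1.20 meV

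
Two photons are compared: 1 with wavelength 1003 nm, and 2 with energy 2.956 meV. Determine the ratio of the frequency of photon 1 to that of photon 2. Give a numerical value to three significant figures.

f_1 = 2.989e14 Hz (from wavelength = 1003 nm, via f = c/λ).
f_2 = 7.148e11 Hz (from energy = 2.956 meV, via f = E/h).
Ratio = 2.989e14 / 7.148e11 = 418.

418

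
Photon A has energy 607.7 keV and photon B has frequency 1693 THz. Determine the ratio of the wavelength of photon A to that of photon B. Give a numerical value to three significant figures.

λ_A = 2.040e-12 m (from energy = 607.7 keV, via λ = hc/E).
λ_B = 1.771e-7 m (from frequency = 1693 THz, via λ = c/f).
Ratio = 2.040e-12 / 1.771e-7 = 1.15e-5.

1.15e-5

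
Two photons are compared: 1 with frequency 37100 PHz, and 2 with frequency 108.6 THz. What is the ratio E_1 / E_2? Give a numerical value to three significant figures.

3.42e5

E_1 = 2.458e-14 J (from frequency = 37100 PHz, via E = hf).
E_2 = 7.196e-20 J (from frequency = 108.6 THz, via E = hf).
Ratio = 2.458e-14 / 7.196e-20 = 3.42e5.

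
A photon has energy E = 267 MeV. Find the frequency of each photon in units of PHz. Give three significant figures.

Convert to SI: E = 267 MeV = 4.2778e-11 J.
The photon relation is f = E/h, giving f = 6.456e22 Hz.
Converting to PHz: f = 6.456e7 PHz ≈ 6.46e7 PHz.

6.46e7 PHz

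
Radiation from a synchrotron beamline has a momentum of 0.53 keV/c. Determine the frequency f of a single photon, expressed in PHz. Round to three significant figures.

(h = 6.62607015 × 10^-34 J·s, c = 2.99792458 × 10^8 m/s, 1 eV = 1.602176634 × 10^-19 J.)
In SI units: p = 0.53 keV/c = 2.8325 × 10^-25 kg·m/s.
The photon relation is f = pc/h, giving f = 1.282 × 10^17 Hz.
Converting to PHz: f = 128.2 PHz ≈ 128 PHz.

128 PHz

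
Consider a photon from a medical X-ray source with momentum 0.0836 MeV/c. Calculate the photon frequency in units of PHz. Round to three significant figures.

In SI units: p = 0.0836 MeV/c = 4.4678e-23 kg·m/s.
Since f = pc/h for a photon, f = 2.021e19 Hz.
Converting to PHz: f = 20210 PHz ≈ 2.02e4 PHz.

2.02e4 PHz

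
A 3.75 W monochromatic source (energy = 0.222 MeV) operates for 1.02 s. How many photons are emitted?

Total energy: E_total = P·t = 3.75 × 1.02 = 3.825 J.
Per-photon energy: E = 3.557e-14 J.
N = E_total / E_photon = 1.08e14.

1.08e14 photons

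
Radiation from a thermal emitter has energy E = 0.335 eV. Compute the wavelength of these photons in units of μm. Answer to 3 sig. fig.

3.70 μm

First convert: E = 0.335 eV = 5.3673e-20 J.
The photon relation is λ = hc/E, giving λ = 3.701e-6 m.
Converting to μm: λ = 3.701 μm ≈ 3.70 μm.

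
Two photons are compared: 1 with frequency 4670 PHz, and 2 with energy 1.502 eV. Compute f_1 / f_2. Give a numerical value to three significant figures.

1.29 × 10^4

f_1 = 4.670 × 10^18 Hz (from frequency = 4670 PHz, via f given directly).
f_2 = 3.632 × 10^14 Hz (from energy = 1.502 eV, via f = E/h).
Ratio = 4.670 × 10^18 / 3.632 × 10^14 = 1.29 × 10^4.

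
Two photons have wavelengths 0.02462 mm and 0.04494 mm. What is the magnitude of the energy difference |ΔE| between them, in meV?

22.8 meV

Using E = hc/λ: E₁ = 8.0684e-21 J, E₂ = 4.4202e-21 J.
|ΔE| = |8.0684e-21 − 4.4202e-21| = 3.65e-21 J = 22.8 meV.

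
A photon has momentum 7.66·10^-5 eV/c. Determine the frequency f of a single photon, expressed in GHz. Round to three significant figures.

In SI units: p = 7.66·10^-5 eV/c = 4.0937·10^-32 kg·m/s.
Apply f = pc/h: f = 1.852·10^10 Hz.
Converting to GHz: f = 18.52 GHz ≈ 18.5 GHz.

18.5 GHz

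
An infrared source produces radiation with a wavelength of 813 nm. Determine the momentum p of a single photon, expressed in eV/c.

Use h = 6.62607015 × 10^-34 J·s, c = 2.99792458 × 10^8 m/s, 1 eV = 1.602176634 × 10^-19 J.
First convert: λ = 813 nm = 8.13 × 10^-7 m.
For a photon p = h/λ, so p = 8.150 × 10^-28 kg·m/s.
Converting to eV/c: p = 1.525 eV/c ≈ 1.53 eV/c.

1.53 eV/c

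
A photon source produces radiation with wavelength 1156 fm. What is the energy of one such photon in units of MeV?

1.07 MeV

Take h = 6.62607015·10^-34 J·s, c = 2.99792458·10^8 m/s, 1 eV = 1.602176634·10^-19 J.
First convert: λ = 1156 fm = 1.156·10^-12 m.
Since E = hc/λ for a photon, E = 1.718·10^-13 J.
Converting to MeV: E = 1.073 MeV ≈ 1.07 MeV.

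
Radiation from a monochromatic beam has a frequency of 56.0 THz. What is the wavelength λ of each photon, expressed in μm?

Take c = 2.99792458e8 m/s.
Convert to SI: f = 56.0 THz = 5.60e13 Hz.
Apply λ = c/f: λ = 5.353e-6 m.
Converting to μm: λ = 5.353 μm ≈ 5.35 μm.

5.35 μm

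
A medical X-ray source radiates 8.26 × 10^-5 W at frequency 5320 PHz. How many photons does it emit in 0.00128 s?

3.00 × 10^7 photons

Total energy: E_total = P·t = 8.26 × 10^-5 × 0.00128 = 1.057 × 10^-7 J.
Per-photon energy: E = 3.525 × 10^-15 J.
N = E_total / E_photon = 3.00 × 10^7.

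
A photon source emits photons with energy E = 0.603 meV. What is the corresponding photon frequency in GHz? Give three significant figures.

Take h = 6.62607015·10^-34 J·s, 1 eV = 1.602176634·10^-19 J.
In SI units: E = 0.603 meV = 9.6611·10^-23 J.
Since f = E/h for a photon, f = 1.458·10^11 Hz.
Converting to GHz: f = 145.8 GHz ≈ 146 GHz.

146 GHz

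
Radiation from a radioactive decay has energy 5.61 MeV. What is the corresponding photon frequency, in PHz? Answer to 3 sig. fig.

Use h = 6.62607015 × 10^-34 J·s, 1 eV = 1.602176634 × 10^-19 J.
In SI units: E = 5.61 MeV = 8.9882 × 10^-13 J.
For a photon f = E/h, so f = 1.356 × 10^21 Hz.
Converting to PHz: f = 1.356 × 10^6 PHz ≈ 1.36 × 10^6 PHz.

1.36 × 10^6 PHz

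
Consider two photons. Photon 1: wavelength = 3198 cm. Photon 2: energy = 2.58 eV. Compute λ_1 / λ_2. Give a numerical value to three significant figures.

λ_1 = 31.98 m (from wavelength = 3198 cm, via λ given directly).
λ_2 = 4.806·10^-7 m (from energy = 2.58 eV, via λ = hc/E).
Ratio = 31.98 / 4.806·10^-7 = 6.65·10^7.

6.65·10^7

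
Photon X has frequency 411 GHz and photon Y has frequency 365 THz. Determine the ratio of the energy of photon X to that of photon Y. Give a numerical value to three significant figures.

E_X = 2.723e-22 J (from frequency = 411 GHz, via E = hf).
E_Y = 2.419e-19 J (from frequency = 365 THz, via E = hf).
Ratio = 2.723e-22 / 2.419e-19 = 1.13e-3.

1.13e-3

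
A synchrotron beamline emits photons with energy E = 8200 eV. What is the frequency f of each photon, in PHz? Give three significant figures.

Use h = 6.62607015e-34 J·s, 1 eV = 1.602176634e-19 J.
First convert: E = 8200 eV = 1.3138e-15 J.
Since f = E/h for a photon, f = 1.983e18 Hz.
Converting to PHz: f = 1983 PHz ≈ 1980 PHz.

1980 PHz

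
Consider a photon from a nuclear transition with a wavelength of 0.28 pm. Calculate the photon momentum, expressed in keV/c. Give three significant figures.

4430 keV/c

Use h = 6.62607015e-34 J·s, c = 2.99792458e8 m/s, 1 eV = 1.602176634e-19 J.
In SI units: λ = 0.28 pm = 2.8e-13 m.
The photon relation is p = h/λ, giving p = 2.366e-21 kg·m/s.
Converting to keV/c: p = 4428 keV/c ≈ 4430 keV/c.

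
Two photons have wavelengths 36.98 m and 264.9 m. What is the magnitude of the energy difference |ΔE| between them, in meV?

2.88·10^-5 meV

Using E = hc/λ: E₁ = 5.3717·10^-27 J, E₂ = 7.4989·10^-28 J.
|ΔE| = |5.3717·10^-27 − 7.4989·10^-28| = 4.62·10^-27 J = 2.88·10^-5 meV.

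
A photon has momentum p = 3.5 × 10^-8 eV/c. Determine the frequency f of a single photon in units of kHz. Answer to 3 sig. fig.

Take h = 6.62607015 × 10^-34 J·s, c = 2.99792458 × 10^8 m/s, 1 eV = 1.602176634 × 10^-19 J.
In SI units: p = 3.5 × 10^-8 eV/c = 1.8705 × 10^-35 kg·m/s.
Since f = pc/h for a photon, f = 8.463 × 10^6 Hz.
Converting to kHz: f = 8463 kHz ≈ 8460 kHz.

8460 kHz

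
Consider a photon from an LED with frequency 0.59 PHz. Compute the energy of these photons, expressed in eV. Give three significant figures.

2.44 eV

First convert: f = 0.59 PHz = 5.9e14 Hz.
Since E = hf for a photon, E = 3.909e-19 J.
Converting to eV: E = 2.440 eV ≈ 2.44 eV.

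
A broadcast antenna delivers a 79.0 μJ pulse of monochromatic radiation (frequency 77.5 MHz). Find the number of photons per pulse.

1.54e21 photons

Per-photon energy: E = 5.135e-26 J (from frequency = 77.5 MHz).
N = E_total / E_photon = 7.90e-5 J / 5.135e-26 J = 1.54e21.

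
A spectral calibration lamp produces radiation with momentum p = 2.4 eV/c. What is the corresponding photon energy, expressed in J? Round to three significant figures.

3.85 × 10^-19 J

Convert to SI: p = 2.4 eV/c = 1.2826 × 10^-27 kg·m/s.
Since E = pc for a photon, E = 3.845 × 10^-19 J.
So E ≈ 3.85 × 10^-19 J.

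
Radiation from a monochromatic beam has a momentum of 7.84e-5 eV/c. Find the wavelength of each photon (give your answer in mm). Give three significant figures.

Use h = 6.62607015e-34 J·s, c = 2.99792458e8 m/s, 1 eV = 1.602176634e-19 J.
In SI units: p = 7.84e-5 eV/c = 4.1899e-32 kg·m/s.
Apply λ = h/p: λ = 0.01581 m.
Converting to mm: λ = 15.81 mm ≈ 15.8 mm.

15.8 mm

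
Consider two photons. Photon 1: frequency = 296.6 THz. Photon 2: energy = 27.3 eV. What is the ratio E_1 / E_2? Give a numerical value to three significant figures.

0.0449

E_1 = 1.965 × 10^-19 J (from frequency = 296.6 THz, via E = hf).
E_2 = 4.374 × 10^-18 J (from energy = 27.3 eV, via E given directly).
Ratio = 1.965 × 10^-19 / 4.374 × 10^-18 = 0.0449.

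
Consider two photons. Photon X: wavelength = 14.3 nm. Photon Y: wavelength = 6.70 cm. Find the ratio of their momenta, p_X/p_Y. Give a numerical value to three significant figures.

4.69·10^6

p_X = 4.634·10^-26 kg·m/s (from wavelength = 14.3 nm, via p = h/λ).
p_Y = 9.890·10^-33 kg·m/s (from wavelength = 6.70 cm, via p = h/λ).
Ratio = 4.634·10^-26 / 9.890·10^-33 = 4.69·10^6.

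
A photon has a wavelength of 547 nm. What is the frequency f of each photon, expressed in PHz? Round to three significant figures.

0.548 PHz

Take c = 2.99792458e8 m/s.
First convert: λ = 547 nm = 5.47e-7 m.
For a photon f = c/λ, so f = 5.481e14 Hz.
Converting to PHz: f = 0.5481 PHz ≈ 0.548 PHz.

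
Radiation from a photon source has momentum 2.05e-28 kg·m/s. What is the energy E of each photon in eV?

(c = 2.99792458e8 m/s, 1 eV = 1.602176634e-19 J.)
Apply E = pc: E = 6.146e-20 J.
Converting to eV: E = 0.3836 eV ≈ 0.384 eV.

0.384 eV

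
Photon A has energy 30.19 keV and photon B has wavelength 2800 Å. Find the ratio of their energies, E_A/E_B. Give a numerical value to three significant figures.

6820

E_A = 4.837e-15 J (from energy = 30.19 keV, via E given directly).
E_B = 7.094e-19 J (from wavelength = 2800 Å, via E = hc/λ).
Ratio = 4.837e-15 / 7.094e-19 = 6820.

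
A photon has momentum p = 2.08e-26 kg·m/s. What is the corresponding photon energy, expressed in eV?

The photon relation is E = pc, giving E = 6.236e-18 J.
Converting to eV: E = 38.92 eV ≈ 38.9 eV.

38.9 eV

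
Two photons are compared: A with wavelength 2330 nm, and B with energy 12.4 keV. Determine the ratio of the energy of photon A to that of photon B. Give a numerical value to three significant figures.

4.29 × 10^-5

E_A = 8.526 × 10^-20 J (from wavelength = 2330 nm, via E = hc/λ).
E_B = 1.987 × 10^-15 J (from energy = 12.4 keV, via E given directly).
Ratio = 8.526 × 10^-20 / 1.987 × 10^-15 = 4.29 × 10^-5.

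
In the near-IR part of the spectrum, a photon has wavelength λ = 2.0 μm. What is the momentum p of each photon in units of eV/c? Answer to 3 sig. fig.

0.620 eV/c

First convert: λ = 2.0 μm = 2.0 × 10^-6 m.
Apply p = h/λ: p = 3.313 × 10^-28 kg·m/s.
Converting to eV/c: p = 0.6199 eV/c ≈ 0.620 eV/c.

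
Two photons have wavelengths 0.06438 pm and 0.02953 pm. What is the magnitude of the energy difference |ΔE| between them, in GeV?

0.0227 GeV

Using E = hc/λ: E₁ = 3.0855e-12 J, E₂ = 6.7269e-12 J.
|ΔE| = |3.0855e-12 − 6.7269e-12| = 3.64e-12 J = 0.0227 GeV.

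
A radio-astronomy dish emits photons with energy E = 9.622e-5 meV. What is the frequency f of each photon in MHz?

Convert to SI: E = 9.622e-5 meV = 1.5416e-26 J.
For a photon f = E/h, so f = 2.327e7 Hz.
Converting to MHz: f = 23.27 MHz ≈ 23.3 MHz.

23.3 MHz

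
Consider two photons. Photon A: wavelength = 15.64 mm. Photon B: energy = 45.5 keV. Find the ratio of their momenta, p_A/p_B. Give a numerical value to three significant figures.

p_A = 4.237 × 10^-32 kg·m/s (from wavelength = 15.64 mm, via p = h/λ).
p_B = 2.432 × 10^-23 kg·m/s (from energy = 45.5 keV, via p = E/c).
Ratio = 4.237 × 10^-32 / 2.432 × 10^-23 = 1.74 × 10^-9.

1.74 × 10^-9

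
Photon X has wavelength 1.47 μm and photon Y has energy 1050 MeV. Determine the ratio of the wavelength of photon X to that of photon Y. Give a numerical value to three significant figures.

λ_X = 1.470 × 10^-6 m (from wavelength = 1.47 μm, via λ given directly).
λ_Y = 1.181 × 10^-15 m (from energy = 1050 MeV, via λ = hc/E).
Ratio = 1.470 × 10^-6 / 1.181 × 10^-15 = 1.24 × 10^9.

1.24 × 10^9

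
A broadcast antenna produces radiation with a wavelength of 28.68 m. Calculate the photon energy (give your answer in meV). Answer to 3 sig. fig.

(h = 6.62607015 × 10^-34 J·s, c = 2.99792458 × 10^8 m/s, 1 eV = 1.602176634 × 10^-19 J.)
The photon relation is E = hc/λ, giving E = 6.926 × 10^-27 J.
Converting to meV: E = 4.323 × 10^-5 meV ≈ 4.32 × 10^-5 meV.

4.32 × 10^-5 meV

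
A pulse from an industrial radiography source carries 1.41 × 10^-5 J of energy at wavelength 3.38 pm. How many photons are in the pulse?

2.40 × 10^8 photons

Per-photon energy: E = 5.877 × 10^-14 J (from wavelength = 3.38 pm).
N = E_total / E_photon = 1.41 × 10^-5 J / 5.877 × 10^-14 J = 2.40 × 10^8.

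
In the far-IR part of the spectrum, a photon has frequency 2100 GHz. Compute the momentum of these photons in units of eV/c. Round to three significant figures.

(h = 6.62607015e-34 J·s, c = 2.99792458e8 m/s, 1 eV = 1.602176634e-19 J.)
Convert to SI: f = 2100 GHz = 2.1e12 Hz.
The photon relation is p = hf/c, giving p = 4.641e-30 kg·m/s.
Converting to eV/c: p = 0.008685 eV/c ≈ 8.68e-3 eV/c.

8.68e-3 eV/c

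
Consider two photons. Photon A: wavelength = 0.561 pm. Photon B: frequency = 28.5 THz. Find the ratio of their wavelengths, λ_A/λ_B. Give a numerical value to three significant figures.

λ_A = 5.610e-13 m (from wavelength = 0.561 pm, via λ given directly).
λ_B = 1.052e-5 m (from frequency = 28.5 THz, via λ = c/f).
Ratio = 5.610e-13 / 1.052e-5 = 5.33e-8.

5.33e-8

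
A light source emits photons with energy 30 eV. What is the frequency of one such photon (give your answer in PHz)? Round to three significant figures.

In SI units: E = 30 eV = 4.8065e-18 J.
The photon relation is f = E/h, giving f = 7.254e15 Hz.
Converting to PHz: f = 7.254 PHz ≈ 7.25 PHz.

7.25 PHz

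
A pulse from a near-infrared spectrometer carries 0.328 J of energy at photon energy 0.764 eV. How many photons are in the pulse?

2.68·10^18 photons

Per-photon energy: E = 1.224·10^-19 J (from energy = 0.764 eV).
N = E_total / E_photon = 0.328 J / 1.224·10^-19 J = 2.68·10^18.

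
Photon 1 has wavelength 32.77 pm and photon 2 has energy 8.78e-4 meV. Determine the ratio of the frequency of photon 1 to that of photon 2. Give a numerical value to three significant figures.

4.31e10

f_1 = 9.148e18 Hz (from wavelength = 32.77 pm, via f = c/λ).
f_2 = 2.123e8 Hz (from energy = 8.78e-4 meV, via f = E/h).
Ratio = 9.148e18 / 2.123e8 = 4.31e10.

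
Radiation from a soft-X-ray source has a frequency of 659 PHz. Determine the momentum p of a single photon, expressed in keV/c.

(h = 6.62607015 × 10^-34 J·s, c = 2.99792458 × 10^8 m/s, 1 eV = 1.602176634 × 10^-19 J.)
In SI units: f = 659 PHz = 6.59 × 10^17 Hz.
The photon relation is p = hf/c, giving p = 1.457 × 10^-24 kg·m/s.
Converting to keV/c: p = 2.725 keV/c ≈ 2.73 keV/c.

2.73 keV/c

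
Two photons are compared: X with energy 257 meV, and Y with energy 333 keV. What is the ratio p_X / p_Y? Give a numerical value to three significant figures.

7.72e-7

p_X = 1.373e-28 kg·m/s (from energy = 257 meV, via p = E/c).
p_Y = 1.780e-22 kg·m/s (from energy = 333 keV, via p = E/c).
Ratio = 1.373e-28 / 1.780e-22 = 7.72e-7.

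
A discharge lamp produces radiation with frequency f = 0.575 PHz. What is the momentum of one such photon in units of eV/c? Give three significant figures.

Take h = 6.62607015 × 10^-34 J·s, c = 2.99792458 × 10^8 m/s, 1 eV = 1.602176634 × 10^-19 J.
Convert to SI: f = 0.575 PHz = 5.75 × 10^14 Hz.
For a photon p = hf/c, so p = 1.271 × 10^-27 kg·m/s.
Converting to eV/c: p = 2.378 eV/c ≈ 2.38 eV/c.

2.38 eV/c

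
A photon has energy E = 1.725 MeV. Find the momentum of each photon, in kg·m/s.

Take c = 2.99792458e8 m/s, 1 eV = 1.602176634e-19 J.
Convert to SI: E = 1.725 MeV = 2.7638e-13 J.
For a photon p = E/c, so p = 9.219e-22 kg·m/s.
So p ≈ 9.22e-22 kg·m/s.

9.22e-22 kg·m/s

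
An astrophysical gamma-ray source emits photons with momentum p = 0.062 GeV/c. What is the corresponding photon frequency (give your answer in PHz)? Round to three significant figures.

(h = 6.62607015 × 10^-34 J·s, c = 2.99792458 × 10^8 m/s, 1 eV = 1.602176634 × 10^-19 J.)
Convert to SI: p = 0.062 GeV/c = 3.3135 × 10^-20 kg·m/s.
For a photon f = pc/h, so f = 1.499 × 10^22 Hz.
Converting to PHz: f = 1.499 × 10^7 PHz ≈ 1.50 × 10^7 PHz.

1.50 × 10^7 PHz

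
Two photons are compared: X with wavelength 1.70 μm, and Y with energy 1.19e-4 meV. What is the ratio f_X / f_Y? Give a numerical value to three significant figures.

f_X = 1.763e14 Hz (from wavelength = 1.70 μm, via f = c/λ).
f_Y = 2.877e7 Hz (from energy = 1.19e-4 meV, via f = E/h).
Ratio = 1.763e14 / 2.877e7 = 6.13e6.

6.13e6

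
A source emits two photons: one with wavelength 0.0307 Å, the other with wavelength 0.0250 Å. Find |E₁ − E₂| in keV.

92.1 keV

Using E = hc/λ: E₁ = 6.471 × 10^-14 J, E₂ = 7.946 × 10^-14 J.
|ΔE| = |6.471 × 10^-14 − 7.946 × 10^-14| = 1.48 × 10^-14 J = 92.1 keV.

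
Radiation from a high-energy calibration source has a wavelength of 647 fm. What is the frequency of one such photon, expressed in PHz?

4.63 × 10^5 PHz

Use c = 2.99792458 × 10^8 m/s.
Convert to SI: λ = 647 fm = 6.47 × 10^-13 m.
The photon relation is f = c/λ, giving f = 4.634 × 10^20 Hz.
Converting to PHz: f = 463400 PHz ≈ 4.63 × 10^5 PHz.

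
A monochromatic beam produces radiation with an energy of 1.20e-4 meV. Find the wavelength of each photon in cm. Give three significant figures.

1030 cm

In SI units: E = 1.20e-4 meV = 1.9226e-26 J.
For a photon λ = hc/E, so λ = 10.33 m.
Converting to cm: λ = 1033 cm ≈ 1030 cm.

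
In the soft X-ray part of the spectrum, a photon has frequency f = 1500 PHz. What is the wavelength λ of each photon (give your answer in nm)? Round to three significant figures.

Take c = 2.99792458 × 10^8 m/s.
Convert to SI: f = 1500 PHz = 1.5 × 10^18 Hz.
The photon relation is λ = c/f, giving λ = 1.999 × 10^-10 m.
Converting to nm: λ = 0.1999 nm ≈ 0.200 nm.

0.200 nm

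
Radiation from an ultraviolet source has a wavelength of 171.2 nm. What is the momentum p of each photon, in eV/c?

7.24 eV/c

Take h = 6.62607015·10^-34 J·s, c = 2.99792458·10^8 m/s, 1 eV = 1.602176634·10^-19 J.
Convert to SI: λ = 171.2 nm = 1.712·10^-7 m.
The photon relation is p = h/λ, giving p = 3.870·10^-27 kg·m/s.
Converting to eV/c: p = 7.242 eV/c ≈ 7.24 eV/c.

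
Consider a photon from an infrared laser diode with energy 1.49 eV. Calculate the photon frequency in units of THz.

360 THz

In SI units: E = 1.49 eV = 2.3872 × 10^-19 J.
Apply f = E/h: f = 3.603 × 10^14 Hz.
Converting to THz: f = 360.3 THz ≈ 360 THz.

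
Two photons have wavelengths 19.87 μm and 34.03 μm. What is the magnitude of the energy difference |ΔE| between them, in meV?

Using E = hc/λ: E₁ = 9.9972e-21 J, E₂ = 5.8373e-21 J.
|ΔE| = |9.9972e-21 − 5.8373e-21| = 4.16e-21 J = 26.0 meV.

26.0 meV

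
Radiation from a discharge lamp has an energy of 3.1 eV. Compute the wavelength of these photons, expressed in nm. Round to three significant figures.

400 nm

Take h = 6.62607015·10^-34 J·s, c = 2.99792458·10^8 m/s, 1 eV = 1.602176634·10^-19 J.
In SI units: E = 3.1 eV = 4.9667·10^-19 J.
For a photon λ = hc/E, so λ = 3.999·10^-7 m.
Converting to nm: λ = 399.9 nm ≈ 400 nm.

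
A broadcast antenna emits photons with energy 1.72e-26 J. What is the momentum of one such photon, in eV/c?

1.07e-7 eV/c

Take c = 2.99792458e8 m/s, 1 eV = 1.602176634e-19 J.
The photon relation is p = E/c, giving p = 5.737e-35 kg·m/s.
Converting to eV/c: p = 1.074e-7 eV/c ≈ 1.07e-7 eV/c.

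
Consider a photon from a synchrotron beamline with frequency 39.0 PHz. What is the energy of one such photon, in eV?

161 eV

(h = 6.62607015 × 10^-34 J·s, 1 eV = 1.602176634 × 10^-19 J.)
Convert to SI: f = 39.0 PHz = 3.90 × 10^16 Hz.
For a photon E = hf, so E = 2.584 × 10^-17 J.
Converting to eV: E = 161.3 eV ≈ 161 eV.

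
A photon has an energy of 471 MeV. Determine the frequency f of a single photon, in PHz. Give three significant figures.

1.14 × 10^8 PHz

Take h = 6.62607015 × 10^-34 J·s, 1 eV = 1.602176634 × 10^-19 J.
Convert to SI: E = 471 MeV = 7.5463 × 10^-11 J.
Since f = E/h for a photon, f = 1.139 × 10^23 Hz.
Converting to PHz: f = 1.139 × 10^8 PHz ≈ 1.14 × 10^8 PHz.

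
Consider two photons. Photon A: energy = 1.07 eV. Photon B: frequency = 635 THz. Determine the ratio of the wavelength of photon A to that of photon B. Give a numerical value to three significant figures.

2.45

λ_A = 1.159·10^-6 m (from energy = 1.07 eV, via λ = hc/E).
λ_B = 4.721·10^-7 m (from frequency = 635 THz, via λ = c/f).
Ratio = 1.159·10^-6 / 4.721·10^-7 = 2.45.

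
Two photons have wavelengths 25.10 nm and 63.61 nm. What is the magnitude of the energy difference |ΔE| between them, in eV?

29.9 eV

Using E = hc/λ: E₁ = 7.9141e-18 J, E₂ = 3.1229e-18 J.
|ΔE| = |7.9141e-18 − 3.1229e-18| = 4.79e-18 J = 29.9 eV.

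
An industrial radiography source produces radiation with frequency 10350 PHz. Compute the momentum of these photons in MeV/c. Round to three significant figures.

Use h = 6.62607015e-34 J·s, c = 2.99792458e8 m/s, 1 eV = 1.602176634e-19 J.
In SI units: f = 10350 PHz = 1.035e19 Hz.
Since p = hf/c for a photon, p = 2.288e-23 kg·m/s.
Converting to MeV/c: p = 0.04280 MeV/c ≈ 0.0428 MeV/c.

0.0428 MeV/c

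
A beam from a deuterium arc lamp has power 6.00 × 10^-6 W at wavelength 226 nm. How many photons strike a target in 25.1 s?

Total energy: E_total = P·t = 6.00 × 10^-6 × 25.1 = 1.506 × 10^-4 J.
Per-photon energy: E = 8.790 × 10^-19 J.
N = E_total / E_photon = 1.71 × 10^14.

1.71 × 10^14 photons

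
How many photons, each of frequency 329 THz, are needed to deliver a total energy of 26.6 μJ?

Per-photon energy: E = 2.180·10^-19 J (from frequency = 329 THz).
N = E_total / E_photon = 2.66·10^-5 J / 2.180·10^-19 J = 1.22·10^14.

1.22·10^14 photons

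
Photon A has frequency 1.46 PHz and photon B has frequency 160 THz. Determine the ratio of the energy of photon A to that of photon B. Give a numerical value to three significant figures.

9.12

E_A = 9.674 × 10^-19 J (from frequency = 1.46 PHz, via E = hf).
E_B = 1.060 × 10^-19 J (from frequency = 160 THz, via E = hf).
Ratio = 9.674 × 10^-19 / 1.060 × 10^-19 = 9.12.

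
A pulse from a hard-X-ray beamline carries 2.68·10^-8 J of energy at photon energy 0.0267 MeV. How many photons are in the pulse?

Per-photon energy: E = 4.278·10^-15 J (from energy = 0.0267 MeV).
N = E_total / E_photon = 2.68·10^-8 J / 4.278·10^-15 J = 6.26·10^6.

6.26·10^6 photons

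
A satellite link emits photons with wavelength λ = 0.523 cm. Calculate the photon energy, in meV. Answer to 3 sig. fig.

In SI units: λ = 0.523 cm = 0.00523 m.
Apply E = hc/λ: E = 3.798 × 10^-23 J.
Converting to meV: E = 0.2371 meV ≈ 0.237 meV.

0.237 meV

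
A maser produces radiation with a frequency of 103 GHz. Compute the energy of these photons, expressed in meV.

0.426 meV

Convert to SI: f = 103 GHz = 1.03e11 Hz.
Apply E = hf: E = 6.825e-23 J.
Converting to meV: E = 0.4260 meV ≈ 0.426 meV.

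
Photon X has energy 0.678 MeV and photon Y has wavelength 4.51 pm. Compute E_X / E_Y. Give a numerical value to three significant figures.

2.47

E_X = 1.086 × 10^-13 J (from energy = 0.678 MeV, via E given directly).
E_Y = 4.405 × 10^-14 J (from wavelength = 4.51 pm, via E = hc/λ).
Ratio = 1.086 × 10^-13 / 4.405 × 10^-14 = 2.47.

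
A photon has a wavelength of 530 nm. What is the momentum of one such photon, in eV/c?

2.34 eV/c

First convert: λ = 530 nm = 5.30e-7 m.
For a photon p = h/λ, so p = 1.250e-27 kg·m/s.
Converting to eV/c: p = 2.339 eV/c ≈ 2.34 eV/c.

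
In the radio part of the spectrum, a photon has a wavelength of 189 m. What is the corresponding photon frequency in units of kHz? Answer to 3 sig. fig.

(c = 2.99792458 × 10^8 m/s.)
Since f = c/λ for a photon, f = 1.586 × 10^6 Hz.
Converting to kHz: f = 1586 kHz ≈ 1590 kHz.

1590 kHz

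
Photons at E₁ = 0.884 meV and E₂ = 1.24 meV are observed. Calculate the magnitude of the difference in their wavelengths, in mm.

Using λ = hc/E: λ₁ = 0.001403 m, λ₂ = 9.999e-4 m.
|Δλ| = |0.001403 − 9.999e-4| = 4.03e-4 m = 0.403 mm.

0.403 mm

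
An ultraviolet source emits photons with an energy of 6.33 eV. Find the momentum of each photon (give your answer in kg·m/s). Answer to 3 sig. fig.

Use c = 2.99792458 × 10^8 m/s, 1 eV = 1.602176634 × 10^-19 J.
In SI units: E = 6.33 eV = 1.0142 × 10^-18 J.
The photon relation is p = E/c, giving p = 3.383 × 10^-27 kg·m/s.
So p ≈ 3.38 × 10^-27 kg·m/s.

3.38 × 10^-27 kg·m/s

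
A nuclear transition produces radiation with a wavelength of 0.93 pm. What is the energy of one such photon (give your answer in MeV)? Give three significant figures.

1.33 MeV

Use h = 6.62607015e-34 J·s, c = 2.99792458e8 m/s, 1 eV = 1.602176634e-19 J.
Convert to SI: λ = 0.93 pm = 9.3e-13 m.
Apply E = hc/λ: E = 2.136e-13 J.
Converting to MeV: E = 1.333 MeV ≈ 1.33 MeV.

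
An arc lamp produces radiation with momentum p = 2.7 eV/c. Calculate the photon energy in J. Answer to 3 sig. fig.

4.33 × 10^-19 J

First convert: p = 2.7 eV/c = 1.4430 × 10^-27 kg·m/s.
The photon relation is E = pc, giving E = 4.326 × 10^-19 J.
So E ≈ 4.33 × 10^-19 J.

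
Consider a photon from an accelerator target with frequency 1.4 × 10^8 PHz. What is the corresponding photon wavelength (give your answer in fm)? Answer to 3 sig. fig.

2.14 fm

(c = 2.99792458 × 10^8 m/s.)
Convert to SI: f = 1.4 × 10^8 PHz = 1.4 × 10^23 Hz.
Since λ = c/f for a photon, λ = 2.141 × 10^-15 m.
Converting to fm: λ = 2.141 fm ≈ 2.14 fm.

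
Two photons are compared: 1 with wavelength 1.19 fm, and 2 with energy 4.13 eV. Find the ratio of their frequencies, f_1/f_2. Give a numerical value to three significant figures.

2.52 × 10^8

f_1 = 2.519 × 10^23 Hz (from wavelength = 1.19 fm, via f = c/λ).
f_2 = 9.986 × 10^14 Hz (from energy = 4.13 eV, via f = E/h).
Ratio = 2.519 × 10^23 / 9.986 × 10^14 = 2.52 × 10^8.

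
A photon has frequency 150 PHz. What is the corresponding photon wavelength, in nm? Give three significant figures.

Convert to SI: f = 150 PHz = 1.5e17 Hz.
The photon relation is λ = c/f, giving λ = 1.999e-9 m.
Converting to nm: λ = 1.999 nm ≈ 2.00 nm.

2.00 nm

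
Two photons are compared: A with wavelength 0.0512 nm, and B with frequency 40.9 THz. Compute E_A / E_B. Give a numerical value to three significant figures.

1.43·10^5

E_A = 3.880·10^-15 J (from wavelength = 0.0512 nm, via E = hc/λ).
E_B = 2.710·10^-20 J (from frequency = 40.9 THz, via E = hf).
Ratio = 3.880·10^-15 / 2.710·10^-20 = 1.43·10^5.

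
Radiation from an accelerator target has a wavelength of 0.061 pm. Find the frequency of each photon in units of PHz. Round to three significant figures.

In SI units: λ = 0.061 pm = 6.1e-14 m.
For a photon f = c/λ, so f = 4.915e21 Hz.
Converting to PHz: f = 4.915e6 PHz ≈ 4.91e6 PHz.

4.91e6 PHz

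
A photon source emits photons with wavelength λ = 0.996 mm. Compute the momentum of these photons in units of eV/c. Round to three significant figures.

1.24e-3 eV/c

In SI units: λ = 0.996 mm = 9.96e-4 m.
The photon relation is p = h/λ, giving p = 6.653e-31 kg·m/s.
Converting to eV/c: p = 0.001245 eV/c ≈ 1.24e-3 eV/c.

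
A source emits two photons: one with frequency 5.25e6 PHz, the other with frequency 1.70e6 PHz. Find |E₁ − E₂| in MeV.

Using E = hf: E₁ = 3.479e-12 J, E₂ = 1.126e-12 J.
|ΔE| = |3.479e-12 − 1.126e-12| = 2.35e-12 J = 14.7 MeV.

14.7 MeV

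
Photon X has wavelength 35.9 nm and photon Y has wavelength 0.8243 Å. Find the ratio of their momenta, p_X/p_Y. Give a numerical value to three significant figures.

p_X = 1.846e-26 kg·m/s (from wavelength = 35.9 nm, via p = h/λ).
p_Y = 8.038e-24 kg·m/s (from wavelength = 0.8243 Å, via p = h/λ).
Ratio = 1.846e-26 / 8.038e-24 = 2.30e-3.

2.30e-3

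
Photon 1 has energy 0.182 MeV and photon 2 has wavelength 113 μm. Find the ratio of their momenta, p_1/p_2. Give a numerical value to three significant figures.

1.66e7

p_1 = 9.727e-23 kg·m/s (from energy = 0.182 MeV, via p = E/c).
p_2 = 5.864e-30 kg·m/s (from wavelength = 113 μm, via p = h/λ).
Ratio = 9.727e-23 / 5.864e-30 = 1.66e7.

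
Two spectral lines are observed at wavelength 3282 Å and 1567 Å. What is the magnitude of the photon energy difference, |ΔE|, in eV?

4.13 eV

Using E = hc/λ: E₁ = 6.0525·10^-19 J, E₂ = 1.2677·10^-18 J.
|ΔE| = |6.0525·10^-19 − 1.2677·10^-18| = 6.62·10^-19 J = 4.13 eV.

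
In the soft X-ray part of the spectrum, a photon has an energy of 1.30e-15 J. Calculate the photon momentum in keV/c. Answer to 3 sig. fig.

Use c = 2.99792458e8 m/s, 1 eV = 1.602176634e-19 J.
Apply p = E/c: p = 4.336e-24 kg·m/s.
Converting to keV/c: p = 8.114 keV/c ≈ 8.11 keV/c.

8.11 keV/c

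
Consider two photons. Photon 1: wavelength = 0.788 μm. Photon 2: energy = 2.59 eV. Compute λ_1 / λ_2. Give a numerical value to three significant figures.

λ_1 = 7.880e-7 m (from wavelength = 0.788 μm, via λ given directly).
λ_2 = 4.787e-7 m (from energy = 2.59 eV, via λ = hc/E).
Ratio = 7.880e-7 / 4.787e-7 = 1.65.

1.65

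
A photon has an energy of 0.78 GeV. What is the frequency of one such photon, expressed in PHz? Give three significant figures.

First convert: E = 0.78 GeV = 1.2497e-10 J.
Apply f = E/h: f = 1.886e23 Hz.
Converting to PHz: f = 1.886e8 PHz ≈ 1.89e8 PHz.

1.89e8 PHz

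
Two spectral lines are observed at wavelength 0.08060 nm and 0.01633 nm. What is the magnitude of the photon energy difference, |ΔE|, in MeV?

0.0605 MeV

Using E = hc/λ: E₁ = 2.4646e-15 J, E₂ = 1.2164e-14 J.
|ΔE| = |2.4646e-15 − 1.2164e-14| = 9.70e-15 J = 0.0605 MeV.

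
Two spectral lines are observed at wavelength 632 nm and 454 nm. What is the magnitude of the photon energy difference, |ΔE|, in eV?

Using E = hc/λ: E₁ = 3.143e-19 J, E₂ = 4.375e-19 J.
|ΔE| = |3.143e-19 − 4.375e-19| = 1.23e-19 J = 0.769 eV.

0.769 eV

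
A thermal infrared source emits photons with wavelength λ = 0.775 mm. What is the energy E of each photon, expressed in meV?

Use h = 6.62607015 × 10^-34 J·s, c = 2.99792458 × 10^8 m/s, 1 eV = 1.602176634 × 10^-19 J.
Convert to SI: λ = 0.775 mm = 7.75 × 10^-4 m.
Since E = hc/λ for a photon, E = 2.563 × 10^-22 J.
Converting to meV: E = 1.600 meV ≈ 1.60 meV.

1.60 meV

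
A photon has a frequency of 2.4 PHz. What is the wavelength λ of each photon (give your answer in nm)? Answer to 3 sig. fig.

125 nm

First convert: f = 2.4 PHz = 2.4 × 10^15 Hz.
For a photon λ = c/f, so λ = 1.249 × 10^-7 m.
Converting to nm: λ = 124.9 nm ≈ 125 nm.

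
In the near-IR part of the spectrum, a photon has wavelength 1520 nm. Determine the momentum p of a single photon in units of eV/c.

0.816 eV/c

(h = 6.62607015e-34 J·s, c = 2.99792458e8 m/s, 1 eV = 1.602176634e-19 J.)
In SI units: λ = 1520 nm = 1.52e-6 m.
Apply p = h/λ: p = 4.359e-28 kg·m/s.
Converting to eV/c: p = 0.8157 eV/c ≈ 0.816 eV/c.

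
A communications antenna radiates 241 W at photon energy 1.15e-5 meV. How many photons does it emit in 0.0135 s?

1.77e27 photons

Total energy: E_total = P·t = 241 × 0.0135 = 3.253 J.
Per-photon energy: E = 1.843e-27 J.
N = E_total / E_photon = 1.77e27.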